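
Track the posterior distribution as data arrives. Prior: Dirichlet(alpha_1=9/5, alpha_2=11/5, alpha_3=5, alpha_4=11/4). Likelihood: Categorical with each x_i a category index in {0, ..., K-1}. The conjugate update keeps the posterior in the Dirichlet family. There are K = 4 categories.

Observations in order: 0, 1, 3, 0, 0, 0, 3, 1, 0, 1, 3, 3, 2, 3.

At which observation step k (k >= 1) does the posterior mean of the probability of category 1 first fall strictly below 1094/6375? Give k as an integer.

obs 1: x=0 → posterior Dirichlet(14/5, 11/5, 5, 11/4)
obs 2: x=1 → posterior Dirichlet(14/5, 16/5, 5, 11/4)
obs 3: x=3 → posterior Dirichlet(14/5, 16/5, 5, 15/4)
obs 4: x=0 → posterior Dirichlet(19/5, 16/5, 5, 15/4)
obs 5: x=0 → posterior Dirichlet(24/5, 16/5, 5, 15/4)
obs 6: x=0 → posterior Dirichlet(29/5, 16/5, 5, 15/4)
obs 7: x=3 → posterior Dirichlet(29/5, 16/5, 5, 19/4)
obs 8: x=1 → posterior Dirichlet(29/5, 21/5, 5, 19/4)
obs 9: x=0 → posterior Dirichlet(34/5, 21/5, 5, 19/4)
obs 10: x=1 → posterior Dirichlet(34/5, 26/5, 5, 19/4)
obs 11: x=3 → posterior Dirichlet(34/5, 26/5, 5, 23/4)
obs 12: x=3 → posterior Dirichlet(34/5, 26/5, 5, 27/4)
obs 13: x=2 → posterior Dirichlet(34/5, 26/5, 6, 27/4)
obs 14: x=3 → posterior Dirichlet(34/5, 26/5, 6, 31/4)

k = 7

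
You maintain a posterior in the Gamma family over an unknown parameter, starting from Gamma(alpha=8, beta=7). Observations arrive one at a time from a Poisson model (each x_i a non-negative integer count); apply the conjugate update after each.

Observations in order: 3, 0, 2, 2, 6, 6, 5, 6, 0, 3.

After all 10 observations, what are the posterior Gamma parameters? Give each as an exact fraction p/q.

alpha=41, beta=17

obs 1: x=3 → posterior Gamma(11, 8)
obs 2: x=0 → posterior Gamma(11, 9)
obs 3: x=2 → posterior Gamma(13, 10)
obs 4: x=2 → posterior Gamma(15, 11)
obs 5: x=6 → posterior Gamma(21, 12)
obs 6: x=6 → posterior Gamma(27, 13)
obs 7: x=5 → posterior Gamma(32, 14)
obs 8: x=6 → posterior Gamma(38, 15)
obs 9: x=0 → posterior Gamma(38, 16)
obs 10: x=3 → posterior Gamma(41, 17)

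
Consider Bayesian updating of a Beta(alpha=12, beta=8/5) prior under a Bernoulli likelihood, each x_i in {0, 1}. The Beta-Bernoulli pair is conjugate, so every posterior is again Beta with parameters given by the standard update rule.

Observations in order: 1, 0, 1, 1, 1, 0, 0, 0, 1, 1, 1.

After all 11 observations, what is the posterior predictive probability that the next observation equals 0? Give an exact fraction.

28/123

obs 1: x=1 → posterior Beta(13, 8/5)
obs 2: x=0 → posterior Beta(13, 13/5)
obs 3: x=1 → posterior Beta(14, 13/5)
obs 4: x=1 → posterior Beta(15, 13/5)
obs 5: x=1 → posterior Beta(16, 13/5)
obs 6: x=0 → posterior Beta(16, 18/5)
obs 7: x=0 → posterior Beta(16, 23/5)
obs 8: x=0 → posterior Beta(16, 28/5)
obs 9: x=1 → posterior Beta(17, 28/5)
obs 10: x=1 → posterior Beta(18, 28/5)
obs 11: x=1 → posterior Beta(19, 28/5)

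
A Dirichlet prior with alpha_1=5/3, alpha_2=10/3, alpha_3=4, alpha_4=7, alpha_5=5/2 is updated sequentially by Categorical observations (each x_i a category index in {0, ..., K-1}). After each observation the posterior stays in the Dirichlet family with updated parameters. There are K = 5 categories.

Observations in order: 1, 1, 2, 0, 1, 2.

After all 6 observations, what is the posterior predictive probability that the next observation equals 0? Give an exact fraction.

obs 1: x=1 → posterior Dirichlet(5/3, 13/3, 4, 7, 5/2)
obs 2: x=1 → posterior Dirichlet(5/3, 16/3, 4, 7, 5/2)
obs 3: x=2 → posterior Dirichlet(5/3, 16/3, 5, 7, 5/2)
obs 4: x=0 → posterior Dirichlet(8/3, 16/3, 5, 7, 5/2)
obs 5: x=1 → posterior Dirichlet(8/3, 19/3, 5, 7, 5/2)
obs 6: x=2 → posterior Dirichlet(8/3, 19/3, 6, 7, 5/2)

16/147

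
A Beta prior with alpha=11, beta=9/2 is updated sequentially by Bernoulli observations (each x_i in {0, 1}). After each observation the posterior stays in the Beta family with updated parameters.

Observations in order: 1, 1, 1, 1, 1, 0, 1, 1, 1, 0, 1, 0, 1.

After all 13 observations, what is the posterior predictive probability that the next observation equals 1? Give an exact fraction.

14/19

obs 1: x=1 → posterior Beta(12, 9/2)
obs 2: x=1 → posterior Beta(13, 9/2)
obs 3: x=1 → posterior Beta(14, 9/2)
obs 4: x=1 → posterior Beta(15, 9/2)
obs 5: x=1 → posterior Beta(16, 9/2)
obs 6: x=0 → posterior Beta(16, 11/2)
obs 7: x=1 → posterior Beta(17, 11/2)
obs 8: x=1 → posterior Beta(18, 11/2)
obs 9: x=1 → posterior Beta(19, 11/2)
obs 10: x=0 → posterior Beta(19, 13/2)
obs 11: x=1 → posterior Beta(20, 13/2)
obs 12: x=0 → posterior Beta(20, 15/2)
obs 13: x=1 → posterior Beta(21, 15/2)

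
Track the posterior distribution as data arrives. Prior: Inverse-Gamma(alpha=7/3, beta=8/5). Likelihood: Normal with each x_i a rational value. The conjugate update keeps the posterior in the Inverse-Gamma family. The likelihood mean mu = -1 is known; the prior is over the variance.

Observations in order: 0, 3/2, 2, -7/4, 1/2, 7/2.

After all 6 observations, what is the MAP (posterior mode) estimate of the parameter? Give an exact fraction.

537/160

obs 1: x=0 → posterior Inverse-Gamma(17/6, 21/10)
obs 2: x=3/2 → posterior Inverse-Gamma(10/3, 209/40)
obs 3: x=2 → posterior Inverse-Gamma(23/6, 389/40)
obs 4: x=-7/4 → posterior Inverse-Gamma(13/3, 1601/160)
obs 5: x=1/2 → posterior Inverse-Gamma(29/6, 1781/160)
obs 6: x=7/2 → posterior Inverse-Gamma(16/3, 3401/160)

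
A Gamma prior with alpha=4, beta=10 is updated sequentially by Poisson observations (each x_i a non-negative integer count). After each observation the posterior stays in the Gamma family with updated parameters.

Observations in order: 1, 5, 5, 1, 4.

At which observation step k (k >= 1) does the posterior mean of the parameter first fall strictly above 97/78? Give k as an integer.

k = 5

obs 1: x=1 → posterior Gamma(5, 11)
obs 2: x=5 → posterior Gamma(10, 12)
obs 3: x=5 → posterior Gamma(15, 13)
obs 4: x=1 → posterior Gamma(16, 14)
obs 5: x=4 → posterior Gamma(20, 15)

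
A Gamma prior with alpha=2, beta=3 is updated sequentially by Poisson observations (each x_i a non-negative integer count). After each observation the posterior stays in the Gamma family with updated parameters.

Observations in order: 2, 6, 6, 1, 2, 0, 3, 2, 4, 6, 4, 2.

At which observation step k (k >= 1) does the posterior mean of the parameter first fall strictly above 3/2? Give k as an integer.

obs 1: x=2 → posterior Gamma(4, 4)
obs 2: x=6 → posterior Gamma(10, 5)
obs 3: x=6 → posterior Gamma(16, 6)
obs 4: x=1 → posterior Gamma(17, 7)
obs 5: x=2 → posterior Gamma(19, 8)
obs 6: x=0 → posterior Gamma(19, 9)
obs 7: x=3 → posterior Gamma(22, 10)
obs 8: x=2 → posterior Gamma(24, 11)
obs 9: x=4 → posterior Gamma(28, 12)
obs 10: x=6 → posterior Gamma(34, 13)
obs 11: x=4 → posterior Gamma(38, 14)
obs 12: x=2 → posterior Gamma(40, 15)

k = 2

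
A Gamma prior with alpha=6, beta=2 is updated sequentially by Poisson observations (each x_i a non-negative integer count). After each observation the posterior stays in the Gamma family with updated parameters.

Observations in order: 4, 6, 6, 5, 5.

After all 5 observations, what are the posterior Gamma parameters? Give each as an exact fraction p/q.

obs 1: x=4 → posterior Gamma(10, 3)
obs 2: x=6 → posterior Gamma(16, 4)
obs 3: x=6 → posterior Gamma(22, 5)
obs 4: x=5 → posterior Gamma(27, 6)
obs 5: x=5 → posterior Gamma(32, 7)

alpha=32, beta=7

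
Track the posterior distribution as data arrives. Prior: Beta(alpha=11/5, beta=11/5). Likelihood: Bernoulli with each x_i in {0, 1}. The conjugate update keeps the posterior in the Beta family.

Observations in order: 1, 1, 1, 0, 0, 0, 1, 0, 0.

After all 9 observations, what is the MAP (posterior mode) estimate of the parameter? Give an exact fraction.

obs 1: x=1 → posterior Beta(16/5, 11/5)
obs 2: x=1 → posterior Beta(21/5, 11/5)
obs 3: x=1 → posterior Beta(26/5, 11/5)
obs 4: x=0 → posterior Beta(26/5, 16/5)
obs 5: x=0 → posterior Beta(26/5, 21/5)
obs 6: x=0 → posterior Beta(26/5, 26/5)
obs 7: x=1 → posterior Beta(31/5, 26/5)
obs 8: x=0 → posterior Beta(31/5, 31/5)
obs 9: x=0 → posterior Beta(31/5, 36/5)

26/57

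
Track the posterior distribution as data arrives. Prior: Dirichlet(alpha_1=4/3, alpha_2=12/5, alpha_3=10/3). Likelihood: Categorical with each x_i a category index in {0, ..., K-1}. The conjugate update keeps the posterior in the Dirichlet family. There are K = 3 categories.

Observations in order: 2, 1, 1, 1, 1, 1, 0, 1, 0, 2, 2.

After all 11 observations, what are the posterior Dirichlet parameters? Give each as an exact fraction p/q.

alpha_1=10/3, alpha_2=42/5, alpha_3=19/3

obs 1: x=2 → posterior Dirichlet(4/3, 12/5, 13/3)
obs 2: x=1 → posterior Dirichlet(4/3, 17/5, 13/3)
obs 3: x=1 → posterior Dirichlet(4/3, 22/5, 13/3)
obs 4: x=1 → posterior Dirichlet(4/3, 27/5, 13/3)
obs 5: x=1 → posterior Dirichlet(4/3, 32/5, 13/3)
obs 6: x=1 → posterior Dirichlet(4/3, 37/5, 13/3)
obs 7: x=0 → posterior Dirichlet(7/3, 37/5, 13/3)
obs 8: x=1 → posterior Dirichlet(7/3, 42/5, 13/3)
obs 9: x=0 → posterior Dirichlet(10/3, 42/5, 13/3)
obs 10: x=2 → posterior Dirichlet(10/3, 42/5, 16/3)
obs 11: x=2 → posterior Dirichlet(10/3, 42/5, 19/3)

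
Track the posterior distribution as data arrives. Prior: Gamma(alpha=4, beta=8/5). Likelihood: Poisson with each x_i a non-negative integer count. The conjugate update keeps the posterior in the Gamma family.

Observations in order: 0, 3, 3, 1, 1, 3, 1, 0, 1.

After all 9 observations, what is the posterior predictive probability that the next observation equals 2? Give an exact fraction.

obs 1: x=0 → posterior Gamma(4, 13/5)
obs 2: x=3 → posterior Gamma(7, 18/5)
obs 3: x=3 → posterior Gamma(10, 23/5)
obs 4: x=1 → posterior Gamma(11, 28/5)
obs 5: x=1 → posterior Gamma(12, 33/5)
obs 6: x=3 → posterior Gamma(15, 38/5)
obs 7: x=1 → posterior Gamma(16, 43/5)
obs 8: x=0 → posterior Gamma(16, 48/5)
obs 9: x=1 → posterior Gamma(17, 53/5)

785816643185276327483283666274725/3199866632452173458088315935260672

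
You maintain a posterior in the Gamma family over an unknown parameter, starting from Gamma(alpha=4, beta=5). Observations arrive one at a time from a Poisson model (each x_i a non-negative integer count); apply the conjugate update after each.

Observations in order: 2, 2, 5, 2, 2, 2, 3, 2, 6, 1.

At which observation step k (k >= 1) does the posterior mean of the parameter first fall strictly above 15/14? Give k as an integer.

k = 2

obs 1: x=2 → posterior Gamma(6, 6)
obs 2: x=2 → posterior Gamma(8, 7)
obs 3: x=5 → posterior Gamma(13, 8)
obs 4: x=2 → posterior Gamma(15, 9)
obs 5: x=2 → posterior Gamma(17, 10)
obs 6: x=2 → posterior Gamma(19, 11)
obs 7: x=3 → posterior Gamma(22, 12)
obs 8: x=2 → posterior Gamma(24, 13)
obs 9: x=6 → posterior Gamma(30, 14)
obs 10: x=1 → posterior Gamma(31, 15)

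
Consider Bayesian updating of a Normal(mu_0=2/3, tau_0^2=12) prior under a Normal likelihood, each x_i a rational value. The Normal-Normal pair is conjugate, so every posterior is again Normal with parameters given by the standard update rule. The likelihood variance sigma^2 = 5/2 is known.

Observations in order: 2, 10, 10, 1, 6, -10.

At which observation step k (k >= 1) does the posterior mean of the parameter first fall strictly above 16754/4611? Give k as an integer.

k = 2

obs 1: x=2 → posterior Normal(154/87, 60/29)
obs 2: x=10 → posterior Normal(874/159, 60/53)
obs 3: x=10 → posterior Normal(1594/231, 60/77)
obs 4: x=1 → posterior Normal(1666/303, 60/101)
obs 5: x=6 → posterior Normal(2098/375, 12/25)
obs 6: x=-10 → posterior Normal(1378/447, 60/149)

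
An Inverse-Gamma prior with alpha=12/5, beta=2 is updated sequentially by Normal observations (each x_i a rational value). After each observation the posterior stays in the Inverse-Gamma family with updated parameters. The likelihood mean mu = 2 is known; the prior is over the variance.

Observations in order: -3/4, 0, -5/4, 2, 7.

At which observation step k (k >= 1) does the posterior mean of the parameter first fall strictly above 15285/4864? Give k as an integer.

k = 2

obs 1: x=-3/4 → posterior Inverse-Gamma(29/10, 185/32)
obs 2: x=0 → posterior Inverse-Gamma(17/5, 249/32)
obs 3: x=-5/4 → posterior Inverse-Gamma(39/10, 209/16)
obs 4: x=2 → posterior Inverse-Gamma(22/5, 209/16)
obs 5: x=7 → posterior Inverse-Gamma(49/10, 409/16)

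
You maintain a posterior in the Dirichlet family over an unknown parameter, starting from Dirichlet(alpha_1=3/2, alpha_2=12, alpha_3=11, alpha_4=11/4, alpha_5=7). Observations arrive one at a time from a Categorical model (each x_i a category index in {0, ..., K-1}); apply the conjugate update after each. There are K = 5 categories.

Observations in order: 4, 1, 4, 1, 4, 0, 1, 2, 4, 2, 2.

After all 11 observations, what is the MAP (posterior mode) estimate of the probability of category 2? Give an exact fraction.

52/161

obs 1: x=4 → posterior Dirichlet(3/2, 12, 11, 11/4, 8)
obs 2: x=1 → posterior Dirichlet(3/2, 13, 11, 11/4, 8)
obs 3: x=4 → posterior Dirichlet(3/2, 13, 11, 11/4, 9)
obs 4: x=1 → posterior Dirichlet(3/2, 14, 11, 11/4, 9)
obs 5: x=4 → posterior Dirichlet(3/2, 14, 11, 11/4, 10)
obs 6: x=0 → posterior Dirichlet(5/2, 14, 11, 11/4, 10)
obs 7: x=1 → posterior Dirichlet(5/2, 15, 11, 11/4, 10)
obs 8: x=2 → posterior Dirichlet(5/2, 15, 12, 11/4, 10)
obs 9: x=4 → posterior Dirichlet(5/2, 15, 12, 11/4, 11)
obs 10: x=2 → posterior Dirichlet(5/2, 15, 13, 11/4, 11)
obs 11: x=2 → posterior Dirichlet(5/2, 15, 14, 11/4, 11)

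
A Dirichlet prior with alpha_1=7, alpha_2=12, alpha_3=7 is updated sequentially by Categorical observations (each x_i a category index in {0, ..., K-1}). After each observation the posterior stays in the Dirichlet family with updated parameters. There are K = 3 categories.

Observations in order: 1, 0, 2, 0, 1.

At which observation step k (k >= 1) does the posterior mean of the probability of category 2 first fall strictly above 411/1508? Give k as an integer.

k = 3

obs 1: x=1 → posterior Dirichlet(7, 13, 7)
obs 2: x=0 → posterior Dirichlet(8, 13, 7)
obs 3: x=2 → posterior Dirichlet(8, 13, 8)
obs 4: x=0 → posterior Dirichlet(9, 13, 8)
obs 5: x=1 → posterior Dirichlet(9, 14, 8)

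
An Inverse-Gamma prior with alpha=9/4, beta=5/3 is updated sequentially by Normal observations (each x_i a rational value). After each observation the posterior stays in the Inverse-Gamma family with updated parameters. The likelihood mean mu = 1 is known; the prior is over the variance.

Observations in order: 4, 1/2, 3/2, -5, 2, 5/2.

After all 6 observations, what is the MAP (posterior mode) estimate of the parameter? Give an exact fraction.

obs 1: x=4 → posterior Inverse-Gamma(11/4, 37/6)
obs 2: x=1/2 → posterior Inverse-Gamma(13/4, 151/24)
obs 3: x=3/2 → posterior Inverse-Gamma(15/4, 77/12)
obs 4: x=-5 → posterior Inverse-Gamma(17/4, 293/12)
obs 5: x=2 → posterior Inverse-Gamma(19/4, 299/12)
obs 6: x=5/2 → posterior Inverse-Gamma(21/4, 625/24)

25/6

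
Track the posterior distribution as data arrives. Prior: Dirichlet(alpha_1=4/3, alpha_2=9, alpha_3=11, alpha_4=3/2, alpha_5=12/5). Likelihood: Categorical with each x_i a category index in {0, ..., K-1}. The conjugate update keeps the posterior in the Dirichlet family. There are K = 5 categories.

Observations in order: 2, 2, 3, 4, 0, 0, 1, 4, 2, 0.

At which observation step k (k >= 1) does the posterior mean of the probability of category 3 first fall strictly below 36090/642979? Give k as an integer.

k = 2

obs 1: x=2 → posterior Dirichlet(4/3, 9, 12, 3/2, 12/5)
obs 2: x=2 → posterior Dirichlet(4/3, 9, 13, 3/2, 12/5)
obs 3: x=3 → posterior Dirichlet(4/3, 9, 13, 5/2, 12/5)
obs 4: x=4 → posterior Dirichlet(4/3, 9, 13, 5/2, 17/5)
obs 5: x=0 → posterior Dirichlet(7/3, 9, 13, 5/2, 17/5)
obs 6: x=0 → posterior Dirichlet(10/3, 9, 13, 5/2, 17/5)
obs 7: x=1 → posterior Dirichlet(10/3, 10, 13, 5/2, 17/5)
obs 8: x=4 → posterior Dirichlet(10/3, 10, 13, 5/2, 22/5)
obs 9: x=2 → posterior Dirichlet(10/3, 10, 14, 5/2, 22/5)
obs 10: x=0 → posterior Dirichlet(13/3, 10, 14, 5/2, 22/5)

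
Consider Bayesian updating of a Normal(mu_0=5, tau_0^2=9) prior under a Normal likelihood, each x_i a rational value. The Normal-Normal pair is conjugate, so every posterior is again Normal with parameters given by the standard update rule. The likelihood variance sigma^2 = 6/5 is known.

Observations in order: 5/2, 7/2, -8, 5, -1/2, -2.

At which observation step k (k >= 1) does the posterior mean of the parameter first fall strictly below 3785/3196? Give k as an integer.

obs 1: x=5/2 → posterior Normal(95/34, 18/17)
obs 2: x=7/2 → posterior Normal(25/8, 9/16)
obs 3: x=-8 → posterior Normal(-20/47, 18/47)
obs 4: x=5 → posterior Normal(55/62, 9/31)
obs 5: x=-1/2 → posterior Normal(95/154, 18/77)
obs 6: x=-2 → posterior Normal(35/184, 9/46)

k = 3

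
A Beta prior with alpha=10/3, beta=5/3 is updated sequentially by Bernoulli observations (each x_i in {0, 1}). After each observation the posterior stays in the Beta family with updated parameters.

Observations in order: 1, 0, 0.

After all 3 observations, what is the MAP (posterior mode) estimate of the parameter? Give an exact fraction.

5/9

obs 1: x=1 → posterior Beta(13/3, 5/3)
obs 2: x=0 → posterior Beta(13/3, 8/3)
obs 3: x=0 → posterior Beta(13/3, 11/3)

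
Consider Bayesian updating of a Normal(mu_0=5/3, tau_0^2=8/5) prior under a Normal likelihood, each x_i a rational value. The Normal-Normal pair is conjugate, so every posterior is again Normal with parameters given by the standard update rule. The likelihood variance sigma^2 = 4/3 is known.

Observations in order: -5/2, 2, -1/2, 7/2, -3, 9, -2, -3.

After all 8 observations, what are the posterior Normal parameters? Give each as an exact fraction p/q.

mu_0=88/159, tau_0^2=8/53

obs 1: x=-5/2 → posterior Normal(-20/33, 8/11)
obs 2: x=2 → posterior Normal(16/51, 8/17)
obs 3: x=-1/2 → posterior Normal(7/69, 8/23)
obs 4: x=7/2 → posterior Normal(70/87, 8/29)
obs 5: x=-3 → posterior Normal(16/105, 8/35)
obs 6: x=9 → posterior Normal(178/123, 8/41)
obs 7: x=-2 → posterior Normal(142/141, 8/47)
obs 8: x=-3 → posterior Normal(88/159, 8/53)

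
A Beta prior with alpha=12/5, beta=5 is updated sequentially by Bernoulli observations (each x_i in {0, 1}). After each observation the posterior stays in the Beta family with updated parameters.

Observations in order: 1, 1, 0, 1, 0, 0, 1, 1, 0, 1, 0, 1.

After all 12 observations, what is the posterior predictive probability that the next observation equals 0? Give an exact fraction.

50/97

obs 1: x=1 → posterior Beta(17/5, 5)
obs 2: x=1 → posterior Beta(22/5, 5)
obs 3: x=0 → posterior Beta(22/5, 6)
obs 4: x=1 → posterior Beta(27/5, 6)
obs 5: x=0 → posterior Beta(27/5, 7)
obs 6: x=0 → posterior Beta(27/5, 8)
obs 7: x=1 → posterior Beta(32/5, 8)
obs 8: x=1 → posterior Beta(37/5, 8)
obs 9: x=0 → posterior Beta(37/5, 9)
obs 10: x=1 → posterior Beta(42/5, 9)
obs 11: x=0 → posterior Beta(42/5, 10)
obs 12: x=1 → posterior Beta(47/5, 10)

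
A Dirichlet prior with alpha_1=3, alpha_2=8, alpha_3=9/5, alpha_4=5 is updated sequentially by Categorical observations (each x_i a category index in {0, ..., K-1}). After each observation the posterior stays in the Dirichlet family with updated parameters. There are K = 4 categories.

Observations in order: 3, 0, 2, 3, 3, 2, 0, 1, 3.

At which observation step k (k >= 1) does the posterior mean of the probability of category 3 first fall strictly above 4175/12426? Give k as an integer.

obs 1: x=3 → posterior Dirichlet(3, 8, 9/5, 6)
obs 2: x=0 → posterior Dirichlet(4, 8, 9/5, 6)
obs 3: x=2 → posterior Dirichlet(4, 8, 14/5, 6)
obs 4: x=3 → posterior Dirichlet(4, 8, 14/5, 7)
obs 5: x=3 → posterior Dirichlet(4, 8, 14/5, 8)
obs 6: x=2 → posterior Dirichlet(4, 8, 19/5, 8)
obs 7: x=0 → posterior Dirichlet(5, 8, 19/5, 8)
obs 8: x=1 → posterior Dirichlet(5, 9, 19/5, 8)
obs 9: x=3 → posterior Dirichlet(5, 9, 19/5, 9)

k = 5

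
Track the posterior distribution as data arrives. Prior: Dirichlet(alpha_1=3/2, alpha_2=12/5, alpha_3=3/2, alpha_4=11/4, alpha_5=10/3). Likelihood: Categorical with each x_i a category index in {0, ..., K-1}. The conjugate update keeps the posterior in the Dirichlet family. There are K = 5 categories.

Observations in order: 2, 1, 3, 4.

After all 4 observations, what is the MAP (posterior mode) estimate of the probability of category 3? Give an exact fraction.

165/629

obs 1: x=2 → posterior Dirichlet(3/2, 12/5, 5/2, 11/4, 10/3)
obs 2: x=1 → posterior Dirichlet(3/2, 17/5, 5/2, 11/4, 10/3)
obs 3: x=3 → posterior Dirichlet(3/2, 17/5, 5/2, 15/4, 10/3)
obs 4: x=4 → posterior Dirichlet(3/2, 17/5, 5/2, 15/4, 13/3)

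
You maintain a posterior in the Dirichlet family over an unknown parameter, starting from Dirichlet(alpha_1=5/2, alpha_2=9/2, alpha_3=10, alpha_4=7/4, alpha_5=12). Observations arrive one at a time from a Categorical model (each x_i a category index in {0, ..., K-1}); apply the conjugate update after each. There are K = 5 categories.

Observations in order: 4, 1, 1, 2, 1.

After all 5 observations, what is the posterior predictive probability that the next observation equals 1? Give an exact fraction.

30/143

obs 1: x=4 → posterior Dirichlet(5/2, 9/2, 10, 7/4, 13)
obs 2: x=1 → posterior Dirichlet(5/2, 11/2, 10, 7/4, 13)
obs 3: x=1 → posterior Dirichlet(5/2, 13/2, 10, 7/4, 13)
obs 4: x=2 → posterior Dirichlet(5/2, 13/2, 11, 7/4, 13)
obs 5: x=1 → posterior Dirichlet(5/2, 15/2, 11, 7/4, 13)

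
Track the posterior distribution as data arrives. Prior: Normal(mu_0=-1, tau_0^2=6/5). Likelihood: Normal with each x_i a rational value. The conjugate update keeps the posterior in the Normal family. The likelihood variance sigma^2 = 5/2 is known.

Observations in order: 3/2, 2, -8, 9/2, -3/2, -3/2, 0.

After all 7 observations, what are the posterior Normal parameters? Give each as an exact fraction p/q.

obs 1: x=3/2 → posterior Normal(-7/37, 30/37)
obs 2: x=2 → posterior Normal(17/49, 30/49)
obs 3: x=-8 → posterior Normal(-79/61, 30/61)
obs 4: x=9/2 → posterior Normal(-25/73, 30/73)
obs 5: x=-3/2 → posterior Normal(-43/85, 6/17)
obs 6: x=-3/2 → posterior Normal(-61/97, 30/97)
obs 7: x=0 → posterior Normal(-61/109, 30/109)

mu_0=-61/109, tau_0^2=30/109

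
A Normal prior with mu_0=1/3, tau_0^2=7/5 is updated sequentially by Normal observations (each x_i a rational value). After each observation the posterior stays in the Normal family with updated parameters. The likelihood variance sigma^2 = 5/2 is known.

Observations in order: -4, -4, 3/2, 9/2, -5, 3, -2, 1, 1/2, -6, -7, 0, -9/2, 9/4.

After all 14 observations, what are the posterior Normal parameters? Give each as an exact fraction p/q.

mu_0=-1609/1326, tau_0^2=35/221

obs 1: x=-4 → posterior Normal(-11/9, 35/39)
obs 2: x=-4 → posterior Normal(-311/159, 35/53)
obs 3: x=3/2 → posterior Normal(-248/201, 35/67)
obs 4: x=9/2 → posterior Normal(-59/243, 35/81)
obs 5: x=-5 → posterior Normal(-269/285, 7/19)
obs 6: x=3 → posterior Normal(-143/327, 35/109)
obs 7: x=-2 → posterior Normal(-227/369, 35/123)
obs 8: x=1 → posterior Normal(-185/411, 35/137)
obs 9: x=1/2 → posterior Normal(-164/453, 35/151)
obs 10: x=-6 → posterior Normal(-416/495, 7/33)
obs 11: x=-7 → posterior Normal(-710/537, 35/179)
obs 12: x=0 → posterior Normal(-710/579, 35/193)
obs 13: x=-9/2 → posterior Normal(-899/621, 35/207)
obs 14: x=9/4 → posterior Normal(-1609/1326, 35/221)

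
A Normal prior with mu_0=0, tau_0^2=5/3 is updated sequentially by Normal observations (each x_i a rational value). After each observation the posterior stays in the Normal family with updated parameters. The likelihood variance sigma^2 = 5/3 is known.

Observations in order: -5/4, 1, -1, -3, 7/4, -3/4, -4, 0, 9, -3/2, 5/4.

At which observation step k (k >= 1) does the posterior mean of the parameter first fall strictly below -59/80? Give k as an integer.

obs 1: x=-5/4 → posterior Normal(-5/8, 5/6)
obs 2: x=1 → posterior Normal(-1/12, 5/9)
obs 3: x=-1 → posterior Normal(-5/16, 5/12)
obs 4: x=-3 → posterior Normal(-17/20, 1/3)
obs 5: x=7/4 → posterior Normal(-5/12, 5/18)
obs 6: x=-3/4 → posterior Normal(-13/28, 5/21)
obs 7: x=-4 → posterior Normal(-29/32, 5/24)
obs 8: x=0 → posterior Normal(-29/36, 5/27)
obs 9: x=9 → posterior Normal(7/40, 1/6)
obs 10: x=-3/2 → posterior Normal(1/44, 5/33)
obs 11: x=5/4 → posterior Normal(1/8, 5/36)

k = 4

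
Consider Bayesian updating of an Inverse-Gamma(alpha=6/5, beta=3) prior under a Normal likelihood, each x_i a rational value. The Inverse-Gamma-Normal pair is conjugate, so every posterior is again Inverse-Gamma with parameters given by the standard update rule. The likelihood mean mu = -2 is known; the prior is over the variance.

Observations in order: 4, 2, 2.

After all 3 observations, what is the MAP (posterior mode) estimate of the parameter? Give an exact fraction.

10

obs 1: x=4 → posterior Inverse-Gamma(17/10, 21)
obs 2: x=2 → posterior Inverse-Gamma(11/5, 29)
obs 3: x=2 → posterior Inverse-Gamma(27/10, 37)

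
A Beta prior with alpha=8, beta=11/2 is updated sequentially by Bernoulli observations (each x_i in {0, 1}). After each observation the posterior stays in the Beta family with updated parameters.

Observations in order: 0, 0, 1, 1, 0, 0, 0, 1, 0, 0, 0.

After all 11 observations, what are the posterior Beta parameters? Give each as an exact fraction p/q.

alpha=11, beta=27/2

obs 1: x=0 → posterior Beta(8, 13/2)
obs 2: x=0 → posterior Beta(8, 15/2)
obs 3: x=1 → posterior Beta(9, 15/2)
obs 4: x=1 → posterior Beta(10, 15/2)
obs 5: x=0 → posterior Beta(10, 17/2)
obs 6: x=0 → posterior Beta(10, 19/2)
obs 7: x=0 → posterior Beta(10, 21/2)
obs 8: x=1 → posterior Beta(11, 21/2)
obs 9: x=0 → posterior Beta(11, 23/2)
obs 10: x=0 → posterior Beta(11, 25/2)
obs 11: x=0 → posterior Beta(11, 27/2)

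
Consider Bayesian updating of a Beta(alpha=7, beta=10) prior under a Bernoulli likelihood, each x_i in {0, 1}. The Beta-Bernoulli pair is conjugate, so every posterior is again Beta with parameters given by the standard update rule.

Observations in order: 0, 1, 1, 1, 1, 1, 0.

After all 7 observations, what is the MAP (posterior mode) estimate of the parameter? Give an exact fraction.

obs 1: x=0 → posterior Beta(7, 11)
obs 2: x=1 → posterior Beta(8, 11)
obs 3: x=1 → posterior Beta(9, 11)
obs 4: x=1 → posterior Beta(10, 11)
obs 5: x=1 → posterior Beta(11, 11)
obs 6: x=1 → posterior Beta(12, 11)
obs 7: x=0 → posterior Beta(12, 12)

1/2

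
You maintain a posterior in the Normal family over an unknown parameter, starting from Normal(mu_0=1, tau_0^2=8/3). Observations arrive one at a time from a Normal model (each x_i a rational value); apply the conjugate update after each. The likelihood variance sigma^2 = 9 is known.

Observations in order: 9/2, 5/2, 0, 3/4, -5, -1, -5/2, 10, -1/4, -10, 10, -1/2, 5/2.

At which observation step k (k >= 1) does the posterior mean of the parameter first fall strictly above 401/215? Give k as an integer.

k = 2

obs 1: x=9/2 → posterior Normal(9/5, 72/35)
obs 2: x=5/2 → posterior Normal(83/43, 72/43)
obs 3: x=0 → posterior Normal(83/51, 24/17)
obs 4: x=3/4 → posterior Normal(89/59, 72/59)
obs 5: x=-5 → posterior Normal(49/67, 72/67)
obs 6: x=-1 → posterior Normal(41/75, 24/25)
obs 7: x=-5/2 → posterior Normal(21/83, 72/83)
obs 8: x=10 → posterior Normal(101/91, 72/91)
obs 9: x=-1/4 → posterior Normal(1, 8/11)
obs 10: x=-10 → posterior Normal(19/107, 72/107)
obs 11: x=10 → posterior Normal(99/115, 72/115)
obs 12: x=-1/2 → posterior Normal(95/123, 24/41)
obs 13: x=5/2 → posterior Normal(115/131, 72/131)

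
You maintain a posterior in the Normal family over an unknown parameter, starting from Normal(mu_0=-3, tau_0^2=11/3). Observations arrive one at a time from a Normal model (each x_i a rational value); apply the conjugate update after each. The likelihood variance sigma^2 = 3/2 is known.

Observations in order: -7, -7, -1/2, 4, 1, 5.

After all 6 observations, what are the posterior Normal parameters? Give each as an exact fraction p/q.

obs 1: x=-7 → posterior Normal(-181/31, 33/31)
obs 2: x=-7 → posterior Normal(-335/53, 33/53)
obs 3: x=-1/2 → posterior Normal(-346/75, 11/25)
obs 4: x=4 → posterior Normal(-258/97, 33/97)
obs 5: x=1 → posterior Normal(-236/119, 33/119)
obs 6: x=5 → posterior Normal(-42/47, 11/47)

mu_0=-42/47, tau_0^2=11/47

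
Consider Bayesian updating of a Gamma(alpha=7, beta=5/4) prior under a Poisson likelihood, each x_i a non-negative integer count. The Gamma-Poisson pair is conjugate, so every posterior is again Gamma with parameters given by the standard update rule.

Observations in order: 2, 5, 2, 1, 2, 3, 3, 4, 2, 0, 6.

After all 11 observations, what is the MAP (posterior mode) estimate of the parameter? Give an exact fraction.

obs 1: x=2 → posterior Gamma(9, 9/4)
obs 2: x=5 → posterior Gamma(14, 13/4)
obs 3: x=2 → posterior Gamma(16, 17/4)
obs 4: x=1 → posterior Gamma(17, 21/4)
obs 5: x=2 → posterior Gamma(19, 25/4)
obs 6: x=3 → posterior Gamma(22, 29/4)
obs 7: x=3 → posterior Gamma(25, 33/4)
obs 8: x=4 → posterior Gamma(29, 37/4)
obs 9: x=2 → posterior Gamma(31, 41/4)
obs 10: x=0 → posterior Gamma(31, 45/4)
obs 11: x=6 → posterior Gamma(37, 49/4)

144/49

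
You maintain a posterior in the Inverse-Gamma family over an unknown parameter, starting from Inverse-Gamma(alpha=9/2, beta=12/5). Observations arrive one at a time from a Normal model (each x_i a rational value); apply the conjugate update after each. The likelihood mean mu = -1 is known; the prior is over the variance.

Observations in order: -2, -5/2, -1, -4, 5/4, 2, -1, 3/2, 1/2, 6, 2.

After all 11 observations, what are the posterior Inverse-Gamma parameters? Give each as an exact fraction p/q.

obs 1: x=-2 → posterior Inverse-Gamma(5, 29/10)
obs 2: x=-5/2 → posterior Inverse-Gamma(11/2, 161/40)
obs 3: x=-1 → posterior Inverse-Gamma(6, 161/40)
obs 4: x=-4 → posterior Inverse-Gamma(13/2, 341/40)
obs 5: x=5/4 → posterior Inverse-Gamma(7, 1769/160)
obs 6: x=2 → posterior Inverse-Gamma(15/2, 2489/160)
obs 7: x=-1 → posterior Inverse-Gamma(8, 2489/160)
obs 8: x=3/2 → posterior Inverse-Gamma(17/2, 2989/160)
obs 9: x=1/2 → posterior Inverse-Gamma(9, 3169/160)
obs 10: x=6 → posterior Inverse-Gamma(19/2, 7089/160)
obs 11: x=2 → posterior Inverse-Gamma(10, 7809/160)

alpha=10, beta=7809/160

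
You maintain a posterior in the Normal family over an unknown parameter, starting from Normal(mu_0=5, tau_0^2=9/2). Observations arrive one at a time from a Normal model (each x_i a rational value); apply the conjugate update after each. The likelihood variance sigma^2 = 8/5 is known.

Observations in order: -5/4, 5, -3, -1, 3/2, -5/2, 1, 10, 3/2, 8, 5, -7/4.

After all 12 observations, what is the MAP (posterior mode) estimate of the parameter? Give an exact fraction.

2185/1112

obs 1: x=-5/4 → posterior Normal(95/244, 72/61)
obs 2: x=5 → posterior Normal(995/424, 36/53)
obs 3: x=-3 → posterior Normal(455/604, 72/151)
obs 4: x=-1 → posterior Normal(275/784, 18/49)
obs 5: x=3/2 → posterior Normal(545/964, 72/241)
obs 6: x=-5/2 → posterior Normal(95/1144, 36/143)
obs 7: x=1 → posterior Normal(275/1324, 72/331)
obs 8: x=10 → posterior Normal(2075/1504, 9/47)
obs 9: x=3/2 → posterior Normal(2345/1684, 72/421)
obs 10: x=8 → posterior Normal(3785/1864, 36/233)
obs 11: x=5 → posterior Normal(4685/2044, 72/511)
obs 12: x=-7/4 → posterior Normal(2185/1112, 18/139)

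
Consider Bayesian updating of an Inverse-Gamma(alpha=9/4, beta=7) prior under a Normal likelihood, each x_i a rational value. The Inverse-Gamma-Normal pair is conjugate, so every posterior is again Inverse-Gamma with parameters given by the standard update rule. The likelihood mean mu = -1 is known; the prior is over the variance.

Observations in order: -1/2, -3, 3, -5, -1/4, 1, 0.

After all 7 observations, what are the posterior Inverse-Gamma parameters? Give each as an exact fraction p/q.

obs 1: x=-1/2 → posterior Inverse-Gamma(11/4, 57/8)
obs 2: x=-3 → posterior Inverse-Gamma(13/4, 73/8)
obs 3: x=3 → posterior Inverse-Gamma(15/4, 137/8)
obs 4: x=-5 → posterior Inverse-Gamma(17/4, 201/8)
obs 5: x=-1/4 → posterior Inverse-Gamma(19/4, 813/32)
obs 6: x=1 → posterior Inverse-Gamma(21/4, 877/32)
obs 7: x=0 → posterior Inverse-Gamma(23/4, 893/32)

alpha=23/4, beta=893/32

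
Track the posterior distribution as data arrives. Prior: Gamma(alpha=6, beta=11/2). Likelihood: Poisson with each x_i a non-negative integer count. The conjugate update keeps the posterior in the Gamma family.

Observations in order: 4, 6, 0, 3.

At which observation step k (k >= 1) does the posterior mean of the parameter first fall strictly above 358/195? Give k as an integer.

k = 2

obs 1: x=4 → posterior Gamma(10, 13/2)
obs 2: x=6 → posterior Gamma(16, 15/2)
obs 3: x=0 → posterior Gamma(16, 17/2)
obs 4: x=3 → posterior Gamma(19, 19/2)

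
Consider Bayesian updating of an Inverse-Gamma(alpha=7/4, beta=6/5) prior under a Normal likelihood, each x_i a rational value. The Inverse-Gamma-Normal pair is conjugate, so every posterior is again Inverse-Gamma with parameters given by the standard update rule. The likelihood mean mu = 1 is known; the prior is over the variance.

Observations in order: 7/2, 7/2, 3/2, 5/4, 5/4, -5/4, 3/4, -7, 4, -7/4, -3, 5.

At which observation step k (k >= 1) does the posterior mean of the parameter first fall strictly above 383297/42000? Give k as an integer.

obs 1: x=7/2 → posterior Inverse-Gamma(9/4, 173/40)
obs 2: x=7/2 → posterior Inverse-Gamma(11/4, 149/20)
obs 3: x=3/2 → posterior Inverse-Gamma(13/4, 303/40)
obs 4: x=5/4 → posterior Inverse-Gamma(15/4, 1217/160)
obs 5: x=5/4 → posterior Inverse-Gamma(17/4, 611/80)
obs 6: x=-5/4 → posterior Inverse-Gamma(19/4, 1627/160)
obs 7: x=3/4 → posterior Inverse-Gamma(21/4, 51/5)
obs 8: x=-7 → posterior Inverse-Gamma(23/4, 211/5)
obs 9: x=4 → posterior Inverse-Gamma(25/4, 467/10)
obs 10: x=-7/4 → posterior Inverse-Gamma(27/4, 8077/160)
obs 11: x=-3 → posterior Inverse-Gamma(29/4, 9357/160)
obs 12: x=5 → posterior Inverse-Gamma(31/4, 10637/160)

k = 11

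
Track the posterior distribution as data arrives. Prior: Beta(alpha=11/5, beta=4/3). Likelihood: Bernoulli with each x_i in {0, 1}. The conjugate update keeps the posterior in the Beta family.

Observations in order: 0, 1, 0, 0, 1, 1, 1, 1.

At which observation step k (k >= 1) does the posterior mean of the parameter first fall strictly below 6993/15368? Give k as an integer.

obs 1: x=0 → posterior Beta(11/5, 7/3)
obs 2: x=1 → posterior Beta(16/5, 7/3)
obs 3: x=0 → posterior Beta(16/5, 10/3)
obs 4: x=0 → posterior Beta(16/5, 13/3)
obs 5: x=1 → posterior Beta(21/5, 13/3)
obs 6: x=1 → posterior Beta(26/5, 13/3)
obs 7: x=1 → posterior Beta(31/5, 13/3)
obs 8: x=1 → posterior Beta(36/5, 13/3)

k = 4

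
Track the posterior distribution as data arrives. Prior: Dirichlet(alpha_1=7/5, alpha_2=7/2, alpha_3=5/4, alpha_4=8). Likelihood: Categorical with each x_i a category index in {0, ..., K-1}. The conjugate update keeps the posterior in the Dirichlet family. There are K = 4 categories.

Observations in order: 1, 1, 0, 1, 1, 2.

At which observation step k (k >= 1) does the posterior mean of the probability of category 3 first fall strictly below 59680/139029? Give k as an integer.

k = 5

obs 1: x=1 → posterior Dirichlet(7/5, 9/2, 5/4, 8)
obs 2: x=1 → posterior Dirichlet(7/5, 11/2, 5/4, 8)
obs 3: x=0 → posterior Dirichlet(12/5, 11/2, 5/4, 8)
obs 4: x=1 → posterior Dirichlet(12/5, 13/2, 5/4, 8)
obs 5: x=1 → posterior Dirichlet(12/5, 15/2, 5/4, 8)
obs 6: x=2 → posterior Dirichlet(12/5, 15/2, 9/4, 8)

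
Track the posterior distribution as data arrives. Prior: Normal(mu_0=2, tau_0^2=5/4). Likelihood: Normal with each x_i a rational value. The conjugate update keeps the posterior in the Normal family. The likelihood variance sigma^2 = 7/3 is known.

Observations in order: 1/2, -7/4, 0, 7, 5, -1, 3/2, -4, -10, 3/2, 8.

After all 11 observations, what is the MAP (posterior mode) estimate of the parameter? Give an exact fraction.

obs 1: x=1/2 → posterior Normal(127/86, 35/43)
obs 2: x=-7/4 → posterior Normal(149/232, 35/58)
obs 3: x=0 → posterior Normal(149/292, 35/73)
obs 4: x=7 → posterior Normal(569/352, 35/88)
obs 5: x=5 → posterior Normal(869/412, 35/103)
obs 6: x=-1 → posterior Normal(809/472, 35/118)
obs 7: x=3/2 → posterior Normal(899/532, 5/19)
obs 8: x=-4 → posterior Normal(659/592, 35/148)
obs 9: x=-10 → posterior Normal(59/652, 35/163)
obs 10: x=3/2 → posterior Normal(149/712, 35/178)
obs 11: x=8 → posterior Normal(629/772, 35/193)

629/772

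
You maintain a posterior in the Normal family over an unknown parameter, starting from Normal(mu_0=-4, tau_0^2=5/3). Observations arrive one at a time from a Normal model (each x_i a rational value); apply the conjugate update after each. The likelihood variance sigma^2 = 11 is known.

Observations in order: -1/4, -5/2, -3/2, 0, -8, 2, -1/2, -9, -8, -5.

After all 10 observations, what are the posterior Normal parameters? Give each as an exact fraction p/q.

mu_0=-1183/332, tau_0^2=55/83

obs 1: x=-1/4 → posterior Normal(-533/152, 55/38)
obs 2: x=-5/2 → posterior Normal(-583/172, 55/43)
obs 3: x=-3/2 → posterior Normal(-613/192, 55/48)
obs 4: x=0 → posterior Normal(-613/212, 55/53)
obs 5: x=-8 → posterior Normal(-773/232, 55/58)
obs 6: x=2 → posterior Normal(-733/252, 55/63)
obs 7: x=-1/2 → posterior Normal(-743/272, 55/68)
obs 8: x=-9 → posterior Normal(-923/292, 55/73)
obs 9: x=-8 → posterior Normal(-361/104, 55/78)
obs 10: x=-5 → posterior Normal(-1183/332, 55/83)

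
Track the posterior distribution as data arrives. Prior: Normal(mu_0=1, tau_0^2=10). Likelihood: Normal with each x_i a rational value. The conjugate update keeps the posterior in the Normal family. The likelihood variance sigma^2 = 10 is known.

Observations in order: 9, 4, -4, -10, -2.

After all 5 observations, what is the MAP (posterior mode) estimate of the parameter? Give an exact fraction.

obs 1: x=9 → posterior Normal(5, 5)
obs 2: x=4 → posterior Normal(14/3, 10/3)
obs 3: x=-4 → posterior Normal(5/2, 5/2)
obs 4: x=-10 → posterior Normal(0, 2)
obs 5: x=-2 → posterior Normal(-1/3, 5/3)

-1/3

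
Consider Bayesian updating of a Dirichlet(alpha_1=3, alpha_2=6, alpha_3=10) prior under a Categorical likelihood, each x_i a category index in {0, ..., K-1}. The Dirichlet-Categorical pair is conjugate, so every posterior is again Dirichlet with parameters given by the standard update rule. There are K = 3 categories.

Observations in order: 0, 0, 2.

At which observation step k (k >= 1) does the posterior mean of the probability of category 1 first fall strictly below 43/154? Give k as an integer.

obs 1: x=0 → posterior Dirichlet(4, 6, 10)
obs 2: x=0 → posterior Dirichlet(5, 6, 10)
obs 3: x=2 → posterior Dirichlet(5, 6, 11)

k = 3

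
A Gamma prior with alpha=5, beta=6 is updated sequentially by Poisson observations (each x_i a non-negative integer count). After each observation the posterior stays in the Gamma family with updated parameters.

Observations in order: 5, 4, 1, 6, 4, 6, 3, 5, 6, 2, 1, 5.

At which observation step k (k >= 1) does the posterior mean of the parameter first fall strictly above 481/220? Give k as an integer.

obs 1: x=5 → posterior Gamma(10, 7)
obs 2: x=4 → posterior Gamma(14, 8)
obs 3: x=1 → posterior Gamma(15, 9)
obs 4: x=6 → posterior Gamma(21, 10)
obs 5: x=4 → posterior Gamma(25, 11)
obs 6: x=6 → posterior Gamma(31, 12)
obs 7: x=3 → posterior Gamma(34, 13)
obs 8: x=5 → posterior Gamma(39, 14)
obs 9: x=6 → posterior Gamma(45, 15)
obs 10: x=2 → posterior Gamma(47, 16)
obs 11: x=1 → posterior Gamma(48, 17)
obs 12: x=5 → posterior Gamma(53, 18)

k = 5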